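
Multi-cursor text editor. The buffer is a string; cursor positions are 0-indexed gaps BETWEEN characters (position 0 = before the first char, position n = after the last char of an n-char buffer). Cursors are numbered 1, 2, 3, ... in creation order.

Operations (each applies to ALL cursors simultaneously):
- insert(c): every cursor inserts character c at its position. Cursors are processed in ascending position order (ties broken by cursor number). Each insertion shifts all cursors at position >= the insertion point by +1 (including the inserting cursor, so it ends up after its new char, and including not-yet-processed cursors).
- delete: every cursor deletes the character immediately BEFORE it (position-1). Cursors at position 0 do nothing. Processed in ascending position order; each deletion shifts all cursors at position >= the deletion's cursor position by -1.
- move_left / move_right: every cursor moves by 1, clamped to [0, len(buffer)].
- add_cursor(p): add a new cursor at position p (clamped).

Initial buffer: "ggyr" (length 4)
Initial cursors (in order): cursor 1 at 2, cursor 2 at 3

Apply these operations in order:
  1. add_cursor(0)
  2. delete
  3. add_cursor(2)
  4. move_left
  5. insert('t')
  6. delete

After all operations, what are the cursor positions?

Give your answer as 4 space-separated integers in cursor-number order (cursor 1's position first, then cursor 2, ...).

Answer: 0 0 0 1

Derivation:
After op 1 (add_cursor(0)): buffer="ggyr" (len 4), cursors c3@0 c1@2 c2@3, authorship ....
After op 2 (delete): buffer="gr" (len 2), cursors c3@0 c1@1 c2@1, authorship ..
After op 3 (add_cursor(2)): buffer="gr" (len 2), cursors c3@0 c1@1 c2@1 c4@2, authorship ..
After op 4 (move_left): buffer="gr" (len 2), cursors c1@0 c2@0 c3@0 c4@1, authorship ..
After op 5 (insert('t')): buffer="tttgtr" (len 6), cursors c1@3 c2@3 c3@3 c4@5, authorship 123.4.
After op 6 (delete): buffer="gr" (len 2), cursors c1@0 c2@0 c3@0 c4@1, authorship ..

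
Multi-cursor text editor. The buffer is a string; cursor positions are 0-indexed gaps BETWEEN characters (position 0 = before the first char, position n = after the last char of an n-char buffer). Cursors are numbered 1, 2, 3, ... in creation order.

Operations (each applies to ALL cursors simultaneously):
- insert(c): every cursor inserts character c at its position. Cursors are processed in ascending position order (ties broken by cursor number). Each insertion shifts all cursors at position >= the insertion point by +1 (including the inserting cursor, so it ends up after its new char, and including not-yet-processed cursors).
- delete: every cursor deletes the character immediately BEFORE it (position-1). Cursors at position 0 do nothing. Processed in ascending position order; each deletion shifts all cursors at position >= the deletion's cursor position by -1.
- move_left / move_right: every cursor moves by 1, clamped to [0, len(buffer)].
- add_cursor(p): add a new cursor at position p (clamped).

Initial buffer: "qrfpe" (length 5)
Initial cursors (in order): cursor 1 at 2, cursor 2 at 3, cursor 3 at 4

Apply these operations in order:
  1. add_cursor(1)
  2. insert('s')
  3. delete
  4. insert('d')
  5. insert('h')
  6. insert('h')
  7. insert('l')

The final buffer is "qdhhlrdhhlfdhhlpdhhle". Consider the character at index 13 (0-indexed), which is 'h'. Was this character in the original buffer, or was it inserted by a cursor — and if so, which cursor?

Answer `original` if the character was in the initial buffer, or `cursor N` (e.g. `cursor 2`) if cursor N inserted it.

After op 1 (add_cursor(1)): buffer="qrfpe" (len 5), cursors c4@1 c1@2 c2@3 c3@4, authorship .....
After op 2 (insert('s')): buffer="qsrsfspse" (len 9), cursors c4@2 c1@4 c2@6 c3@8, authorship .4.1.2.3.
After op 3 (delete): buffer="qrfpe" (len 5), cursors c4@1 c1@2 c2@3 c3@4, authorship .....
After op 4 (insert('d')): buffer="qdrdfdpde" (len 9), cursors c4@2 c1@4 c2@6 c3@8, authorship .4.1.2.3.
After op 5 (insert('h')): buffer="qdhrdhfdhpdhe" (len 13), cursors c4@3 c1@6 c2@9 c3@12, authorship .44.11.22.33.
After op 6 (insert('h')): buffer="qdhhrdhhfdhhpdhhe" (len 17), cursors c4@4 c1@8 c2@12 c3@16, authorship .444.111.222.333.
After op 7 (insert('l')): buffer="qdhhlrdhhlfdhhlpdhhle" (len 21), cursors c4@5 c1@10 c2@15 c3@20, authorship .4444.1111.2222.3333.
Authorship (.=original, N=cursor N): . 4 4 4 4 . 1 1 1 1 . 2 2 2 2 . 3 3 3 3 .
Index 13: author = 2

Answer: cursor 2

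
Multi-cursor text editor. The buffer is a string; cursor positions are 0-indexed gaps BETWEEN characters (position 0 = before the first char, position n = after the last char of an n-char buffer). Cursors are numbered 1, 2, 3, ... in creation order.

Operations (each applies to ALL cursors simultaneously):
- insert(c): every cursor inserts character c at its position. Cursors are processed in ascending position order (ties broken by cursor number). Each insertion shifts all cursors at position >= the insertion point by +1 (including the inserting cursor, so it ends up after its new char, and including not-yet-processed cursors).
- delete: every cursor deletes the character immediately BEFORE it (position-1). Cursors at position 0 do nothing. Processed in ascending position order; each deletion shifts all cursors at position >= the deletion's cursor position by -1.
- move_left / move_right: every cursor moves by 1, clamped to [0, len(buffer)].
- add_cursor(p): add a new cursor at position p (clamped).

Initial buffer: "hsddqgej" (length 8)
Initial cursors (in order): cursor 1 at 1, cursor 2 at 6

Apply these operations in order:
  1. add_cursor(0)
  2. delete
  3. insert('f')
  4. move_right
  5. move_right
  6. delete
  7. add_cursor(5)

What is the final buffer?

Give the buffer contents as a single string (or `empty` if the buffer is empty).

Answer: ffdqfe

Derivation:
After op 1 (add_cursor(0)): buffer="hsddqgej" (len 8), cursors c3@0 c1@1 c2@6, authorship ........
After op 2 (delete): buffer="sddqej" (len 6), cursors c1@0 c3@0 c2@4, authorship ......
After op 3 (insert('f')): buffer="ffsddqfej" (len 9), cursors c1@2 c3@2 c2@7, authorship 13....2..
After op 4 (move_right): buffer="ffsddqfej" (len 9), cursors c1@3 c3@3 c2@8, authorship 13....2..
After op 5 (move_right): buffer="ffsddqfej" (len 9), cursors c1@4 c3@4 c2@9, authorship 13....2..
After op 6 (delete): buffer="ffdqfe" (len 6), cursors c1@2 c3@2 c2@6, authorship 13..2.
After op 7 (add_cursor(5)): buffer="ffdqfe" (len 6), cursors c1@2 c3@2 c4@5 c2@6, authorship 13..2.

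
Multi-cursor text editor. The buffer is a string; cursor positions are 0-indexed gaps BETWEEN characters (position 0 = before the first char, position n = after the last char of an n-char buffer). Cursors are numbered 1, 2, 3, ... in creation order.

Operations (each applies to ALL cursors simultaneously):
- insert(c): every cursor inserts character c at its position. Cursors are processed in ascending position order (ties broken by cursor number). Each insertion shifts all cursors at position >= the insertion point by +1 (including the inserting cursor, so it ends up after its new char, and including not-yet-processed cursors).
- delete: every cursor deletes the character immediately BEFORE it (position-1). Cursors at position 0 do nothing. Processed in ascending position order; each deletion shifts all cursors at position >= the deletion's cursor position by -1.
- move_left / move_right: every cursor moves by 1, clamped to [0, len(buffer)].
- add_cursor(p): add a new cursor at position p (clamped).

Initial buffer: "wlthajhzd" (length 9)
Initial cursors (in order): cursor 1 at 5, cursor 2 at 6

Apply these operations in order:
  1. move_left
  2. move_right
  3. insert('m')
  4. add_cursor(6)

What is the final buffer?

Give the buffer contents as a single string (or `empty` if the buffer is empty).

After op 1 (move_left): buffer="wlthajhzd" (len 9), cursors c1@4 c2@5, authorship .........
After op 2 (move_right): buffer="wlthajhzd" (len 9), cursors c1@5 c2@6, authorship .........
After op 3 (insert('m')): buffer="wlthamjmhzd" (len 11), cursors c1@6 c2@8, authorship .....1.2...
After op 4 (add_cursor(6)): buffer="wlthamjmhzd" (len 11), cursors c1@6 c3@6 c2@8, authorship .....1.2...

Answer: wlthamjmhzd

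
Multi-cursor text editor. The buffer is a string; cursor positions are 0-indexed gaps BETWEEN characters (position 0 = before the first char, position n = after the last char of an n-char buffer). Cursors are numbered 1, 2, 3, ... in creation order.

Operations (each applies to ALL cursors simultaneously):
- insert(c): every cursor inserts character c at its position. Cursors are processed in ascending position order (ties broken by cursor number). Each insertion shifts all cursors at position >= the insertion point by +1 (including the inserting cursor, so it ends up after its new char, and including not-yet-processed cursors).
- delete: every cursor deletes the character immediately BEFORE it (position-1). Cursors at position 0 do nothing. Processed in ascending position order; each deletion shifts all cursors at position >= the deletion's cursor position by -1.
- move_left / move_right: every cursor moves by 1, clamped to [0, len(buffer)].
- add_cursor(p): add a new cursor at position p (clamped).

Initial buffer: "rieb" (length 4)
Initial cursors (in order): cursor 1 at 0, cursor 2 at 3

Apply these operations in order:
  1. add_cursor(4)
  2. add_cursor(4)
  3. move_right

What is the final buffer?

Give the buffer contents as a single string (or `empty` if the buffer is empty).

After op 1 (add_cursor(4)): buffer="rieb" (len 4), cursors c1@0 c2@3 c3@4, authorship ....
After op 2 (add_cursor(4)): buffer="rieb" (len 4), cursors c1@0 c2@3 c3@4 c4@4, authorship ....
After op 3 (move_right): buffer="rieb" (len 4), cursors c1@1 c2@4 c3@4 c4@4, authorship ....

Answer: rieb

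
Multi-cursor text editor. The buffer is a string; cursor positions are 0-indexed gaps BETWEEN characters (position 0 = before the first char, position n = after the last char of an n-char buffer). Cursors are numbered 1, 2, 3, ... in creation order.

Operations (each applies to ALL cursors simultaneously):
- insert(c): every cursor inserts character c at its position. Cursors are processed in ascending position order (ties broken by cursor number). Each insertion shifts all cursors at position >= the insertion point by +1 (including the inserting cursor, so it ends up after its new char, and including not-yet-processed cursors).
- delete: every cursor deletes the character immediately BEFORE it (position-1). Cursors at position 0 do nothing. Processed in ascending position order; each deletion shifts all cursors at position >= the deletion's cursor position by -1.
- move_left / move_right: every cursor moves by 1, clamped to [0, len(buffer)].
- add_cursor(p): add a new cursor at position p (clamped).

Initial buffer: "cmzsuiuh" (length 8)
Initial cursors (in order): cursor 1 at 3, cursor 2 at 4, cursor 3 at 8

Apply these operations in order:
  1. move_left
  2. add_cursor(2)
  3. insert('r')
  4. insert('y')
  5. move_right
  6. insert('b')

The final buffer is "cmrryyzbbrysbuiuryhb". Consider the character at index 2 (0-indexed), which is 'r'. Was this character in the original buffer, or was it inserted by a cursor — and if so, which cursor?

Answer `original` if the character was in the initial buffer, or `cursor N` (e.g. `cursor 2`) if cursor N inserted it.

Answer: cursor 1

Derivation:
After op 1 (move_left): buffer="cmzsuiuh" (len 8), cursors c1@2 c2@3 c3@7, authorship ........
After op 2 (add_cursor(2)): buffer="cmzsuiuh" (len 8), cursors c1@2 c4@2 c2@3 c3@7, authorship ........
After op 3 (insert('r')): buffer="cmrrzrsuiurh" (len 12), cursors c1@4 c4@4 c2@6 c3@11, authorship ..14.2....3.
After op 4 (insert('y')): buffer="cmrryyzrysuiuryh" (len 16), cursors c1@6 c4@6 c2@9 c3@15, authorship ..1414.22....33.
After op 5 (move_right): buffer="cmrryyzrysuiuryh" (len 16), cursors c1@7 c4@7 c2@10 c3@16, authorship ..1414.22....33.
After op 6 (insert('b')): buffer="cmrryyzbbrysbuiuryhb" (len 20), cursors c1@9 c4@9 c2@13 c3@20, authorship ..1414.1422.2...33.3
Authorship (.=original, N=cursor N): . . 1 4 1 4 . 1 4 2 2 . 2 . . . 3 3 . 3
Index 2: author = 1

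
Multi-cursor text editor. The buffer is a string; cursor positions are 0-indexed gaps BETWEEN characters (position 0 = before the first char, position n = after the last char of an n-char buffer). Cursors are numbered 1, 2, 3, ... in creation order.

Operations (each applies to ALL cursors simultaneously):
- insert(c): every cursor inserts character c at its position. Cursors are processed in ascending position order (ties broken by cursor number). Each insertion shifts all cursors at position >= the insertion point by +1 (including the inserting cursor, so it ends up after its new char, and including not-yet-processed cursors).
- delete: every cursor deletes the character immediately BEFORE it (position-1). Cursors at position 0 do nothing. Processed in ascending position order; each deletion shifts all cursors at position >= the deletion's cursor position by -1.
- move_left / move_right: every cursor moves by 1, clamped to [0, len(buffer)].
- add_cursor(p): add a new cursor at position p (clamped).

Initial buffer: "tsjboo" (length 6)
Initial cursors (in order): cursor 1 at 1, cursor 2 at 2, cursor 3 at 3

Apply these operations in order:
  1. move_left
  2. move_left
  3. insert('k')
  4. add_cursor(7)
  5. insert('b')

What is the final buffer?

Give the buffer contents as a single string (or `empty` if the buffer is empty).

After op 1 (move_left): buffer="tsjboo" (len 6), cursors c1@0 c2@1 c3@2, authorship ......
After op 2 (move_left): buffer="tsjboo" (len 6), cursors c1@0 c2@0 c3@1, authorship ......
After op 3 (insert('k')): buffer="kktksjboo" (len 9), cursors c1@2 c2@2 c3@4, authorship 12.3.....
After op 4 (add_cursor(7)): buffer="kktksjboo" (len 9), cursors c1@2 c2@2 c3@4 c4@7, authorship 12.3.....
After op 5 (insert('b')): buffer="kkbbtkbsjbboo" (len 13), cursors c1@4 c2@4 c3@7 c4@11, authorship 1212.33...4..

Answer: kkbbtkbsjbboo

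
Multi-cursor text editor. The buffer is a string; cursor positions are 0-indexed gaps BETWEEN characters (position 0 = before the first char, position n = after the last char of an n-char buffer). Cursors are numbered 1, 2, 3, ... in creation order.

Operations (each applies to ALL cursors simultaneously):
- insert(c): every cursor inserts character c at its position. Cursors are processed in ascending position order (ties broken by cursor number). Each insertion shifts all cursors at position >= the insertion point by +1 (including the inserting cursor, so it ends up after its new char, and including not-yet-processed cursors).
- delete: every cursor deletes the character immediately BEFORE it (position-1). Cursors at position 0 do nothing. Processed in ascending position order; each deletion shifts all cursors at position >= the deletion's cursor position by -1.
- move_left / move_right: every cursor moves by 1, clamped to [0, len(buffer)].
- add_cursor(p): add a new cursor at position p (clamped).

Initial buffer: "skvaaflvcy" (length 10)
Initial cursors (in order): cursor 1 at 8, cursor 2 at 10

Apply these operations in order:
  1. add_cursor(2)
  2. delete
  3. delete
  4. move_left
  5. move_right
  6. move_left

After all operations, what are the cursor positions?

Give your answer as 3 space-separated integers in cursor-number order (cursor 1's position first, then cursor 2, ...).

After op 1 (add_cursor(2)): buffer="skvaaflvcy" (len 10), cursors c3@2 c1@8 c2@10, authorship ..........
After op 2 (delete): buffer="svaaflc" (len 7), cursors c3@1 c1@6 c2@7, authorship .......
After op 3 (delete): buffer="vaaf" (len 4), cursors c3@0 c1@4 c2@4, authorship ....
After op 4 (move_left): buffer="vaaf" (len 4), cursors c3@0 c1@3 c2@3, authorship ....
After op 5 (move_right): buffer="vaaf" (len 4), cursors c3@1 c1@4 c2@4, authorship ....
After op 6 (move_left): buffer="vaaf" (len 4), cursors c3@0 c1@3 c2@3, authorship ....

Answer: 3 3 0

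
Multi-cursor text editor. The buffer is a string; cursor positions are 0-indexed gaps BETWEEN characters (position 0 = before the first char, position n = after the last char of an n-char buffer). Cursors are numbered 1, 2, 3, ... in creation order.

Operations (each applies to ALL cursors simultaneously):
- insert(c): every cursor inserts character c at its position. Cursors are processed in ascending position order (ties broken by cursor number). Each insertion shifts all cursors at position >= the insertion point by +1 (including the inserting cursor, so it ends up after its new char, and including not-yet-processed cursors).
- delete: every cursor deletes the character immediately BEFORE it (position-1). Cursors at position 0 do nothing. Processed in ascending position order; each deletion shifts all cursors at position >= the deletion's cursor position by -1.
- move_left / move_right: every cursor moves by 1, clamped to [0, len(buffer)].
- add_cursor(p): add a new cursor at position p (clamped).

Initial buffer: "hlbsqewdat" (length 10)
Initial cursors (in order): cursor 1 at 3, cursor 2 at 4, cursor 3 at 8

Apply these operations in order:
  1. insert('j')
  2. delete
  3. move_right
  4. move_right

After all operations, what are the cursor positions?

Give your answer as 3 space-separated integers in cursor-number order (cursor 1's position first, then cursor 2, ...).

After op 1 (insert('j')): buffer="hlbjsjqewdjat" (len 13), cursors c1@4 c2@6 c3@11, authorship ...1.2....3..
After op 2 (delete): buffer="hlbsqewdat" (len 10), cursors c1@3 c2@4 c3@8, authorship ..........
After op 3 (move_right): buffer="hlbsqewdat" (len 10), cursors c1@4 c2@5 c3@9, authorship ..........
After op 4 (move_right): buffer="hlbsqewdat" (len 10), cursors c1@5 c2@6 c3@10, authorship ..........

Answer: 5 6 10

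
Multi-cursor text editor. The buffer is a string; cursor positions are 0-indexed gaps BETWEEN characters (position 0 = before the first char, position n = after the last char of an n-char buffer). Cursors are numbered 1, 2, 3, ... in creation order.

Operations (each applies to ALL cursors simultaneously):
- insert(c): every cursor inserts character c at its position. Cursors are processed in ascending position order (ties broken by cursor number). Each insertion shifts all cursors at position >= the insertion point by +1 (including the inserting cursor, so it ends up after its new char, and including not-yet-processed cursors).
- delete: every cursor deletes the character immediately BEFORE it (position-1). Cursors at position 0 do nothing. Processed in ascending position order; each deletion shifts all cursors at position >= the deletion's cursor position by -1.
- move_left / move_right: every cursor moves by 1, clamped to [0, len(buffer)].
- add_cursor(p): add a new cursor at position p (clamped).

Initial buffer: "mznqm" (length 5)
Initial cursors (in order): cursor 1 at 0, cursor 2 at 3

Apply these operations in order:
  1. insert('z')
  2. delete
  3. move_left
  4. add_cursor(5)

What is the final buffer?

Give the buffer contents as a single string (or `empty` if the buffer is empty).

After op 1 (insert('z')): buffer="zmznzqm" (len 7), cursors c1@1 c2@5, authorship 1...2..
After op 2 (delete): buffer="mznqm" (len 5), cursors c1@0 c2@3, authorship .....
After op 3 (move_left): buffer="mznqm" (len 5), cursors c1@0 c2@2, authorship .....
After op 4 (add_cursor(5)): buffer="mznqm" (len 5), cursors c1@0 c2@2 c3@5, authorship .....

Answer: mznqm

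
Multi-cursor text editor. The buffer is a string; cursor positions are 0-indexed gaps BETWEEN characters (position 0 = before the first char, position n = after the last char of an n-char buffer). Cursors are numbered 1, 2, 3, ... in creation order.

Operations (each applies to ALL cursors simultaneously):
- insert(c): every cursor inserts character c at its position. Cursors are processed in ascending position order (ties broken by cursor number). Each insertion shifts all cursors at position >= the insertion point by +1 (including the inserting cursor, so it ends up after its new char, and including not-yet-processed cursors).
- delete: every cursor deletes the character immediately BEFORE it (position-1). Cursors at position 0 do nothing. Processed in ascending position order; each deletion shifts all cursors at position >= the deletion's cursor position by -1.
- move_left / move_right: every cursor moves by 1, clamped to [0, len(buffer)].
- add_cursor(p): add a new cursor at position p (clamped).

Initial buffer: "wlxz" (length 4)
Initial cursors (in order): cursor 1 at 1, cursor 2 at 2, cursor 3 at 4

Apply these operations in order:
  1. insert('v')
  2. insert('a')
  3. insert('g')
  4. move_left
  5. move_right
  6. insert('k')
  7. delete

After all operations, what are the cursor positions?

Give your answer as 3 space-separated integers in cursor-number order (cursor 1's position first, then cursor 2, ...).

After op 1 (insert('v')): buffer="wvlvxzv" (len 7), cursors c1@2 c2@4 c3@7, authorship .1.2..3
After op 2 (insert('a')): buffer="wvalvaxzva" (len 10), cursors c1@3 c2@6 c3@10, authorship .11.22..33
After op 3 (insert('g')): buffer="wvaglvagxzvag" (len 13), cursors c1@4 c2@8 c3@13, authorship .111.222..333
After op 4 (move_left): buffer="wvaglvagxzvag" (len 13), cursors c1@3 c2@7 c3@12, authorship .111.222..333
After op 5 (move_right): buffer="wvaglvagxzvag" (len 13), cursors c1@4 c2@8 c3@13, authorship .111.222..333
After op 6 (insert('k')): buffer="wvagklvagkxzvagk" (len 16), cursors c1@5 c2@10 c3@16, authorship .1111.2222..3333
After op 7 (delete): buffer="wvaglvagxzvag" (len 13), cursors c1@4 c2@8 c3@13, authorship .111.222..333

Answer: 4 8 13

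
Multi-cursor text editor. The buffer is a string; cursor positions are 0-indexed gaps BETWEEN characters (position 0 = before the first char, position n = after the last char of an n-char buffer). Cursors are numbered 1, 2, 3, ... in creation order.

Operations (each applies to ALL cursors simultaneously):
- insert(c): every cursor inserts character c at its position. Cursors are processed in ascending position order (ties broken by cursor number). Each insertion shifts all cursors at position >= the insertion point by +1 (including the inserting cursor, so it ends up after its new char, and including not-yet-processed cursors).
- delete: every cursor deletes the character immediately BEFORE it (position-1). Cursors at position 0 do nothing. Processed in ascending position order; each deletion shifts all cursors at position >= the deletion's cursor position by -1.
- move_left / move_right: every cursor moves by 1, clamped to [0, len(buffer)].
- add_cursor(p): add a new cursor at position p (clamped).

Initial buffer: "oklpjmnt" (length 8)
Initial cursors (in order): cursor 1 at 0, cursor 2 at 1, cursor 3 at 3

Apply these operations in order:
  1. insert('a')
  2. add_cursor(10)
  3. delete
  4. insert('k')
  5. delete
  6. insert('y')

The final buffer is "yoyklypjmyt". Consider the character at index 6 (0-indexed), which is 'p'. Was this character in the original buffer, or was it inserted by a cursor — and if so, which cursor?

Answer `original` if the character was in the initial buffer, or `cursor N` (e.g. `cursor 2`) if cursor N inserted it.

After op 1 (insert('a')): buffer="aoaklapjmnt" (len 11), cursors c1@1 c2@3 c3@6, authorship 1.2..3.....
After op 2 (add_cursor(10)): buffer="aoaklapjmnt" (len 11), cursors c1@1 c2@3 c3@6 c4@10, authorship 1.2..3.....
After op 3 (delete): buffer="oklpjmt" (len 7), cursors c1@0 c2@1 c3@3 c4@6, authorship .......
After op 4 (insert('k')): buffer="kokklkpjmkt" (len 11), cursors c1@1 c2@3 c3@6 c4@10, authorship 1.2..3...4.
After op 5 (delete): buffer="oklpjmt" (len 7), cursors c1@0 c2@1 c3@3 c4@6, authorship .......
After op 6 (insert('y')): buffer="yoyklypjmyt" (len 11), cursors c1@1 c2@3 c3@6 c4@10, authorship 1.2..3...4.
Authorship (.=original, N=cursor N): 1 . 2 . . 3 . . . 4 .
Index 6: author = original

Answer: original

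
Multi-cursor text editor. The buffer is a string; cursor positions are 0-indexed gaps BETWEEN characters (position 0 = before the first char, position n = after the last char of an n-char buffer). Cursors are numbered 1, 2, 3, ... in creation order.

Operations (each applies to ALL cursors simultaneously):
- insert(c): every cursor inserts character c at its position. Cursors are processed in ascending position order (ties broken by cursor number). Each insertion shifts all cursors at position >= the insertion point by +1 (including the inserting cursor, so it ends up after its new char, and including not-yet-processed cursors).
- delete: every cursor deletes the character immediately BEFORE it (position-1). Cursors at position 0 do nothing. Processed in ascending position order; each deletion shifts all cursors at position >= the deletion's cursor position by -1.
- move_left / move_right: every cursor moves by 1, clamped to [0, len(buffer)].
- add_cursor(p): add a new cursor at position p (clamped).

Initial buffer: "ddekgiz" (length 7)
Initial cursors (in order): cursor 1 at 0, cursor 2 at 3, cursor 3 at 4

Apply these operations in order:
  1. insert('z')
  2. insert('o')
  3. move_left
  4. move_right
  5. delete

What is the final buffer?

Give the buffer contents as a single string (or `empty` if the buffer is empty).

Answer: zddezkzgiz

Derivation:
After op 1 (insert('z')): buffer="zddezkzgiz" (len 10), cursors c1@1 c2@5 c3@7, authorship 1...2.3...
After op 2 (insert('o')): buffer="zoddezokzogiz" (len 13), cursors c1@2 c2@7 c3@10, authorship 11...22.33...
After op 3 (move_left): buffer="zoddezokzogiz" (len 13), cursors c1@1 c2@6 c3@9, authorship 11...22.33...
After op 4 (move_right): buffer="zoddezokzogiz" (len 13), cursors c1@2 c2@7 c3@10, authorship 11...22.33...
After op 5 (delete): buffer="zddezkzgiz" (len 10), cursors c1@1 c2@5 c3@7, authorship 1...2.3...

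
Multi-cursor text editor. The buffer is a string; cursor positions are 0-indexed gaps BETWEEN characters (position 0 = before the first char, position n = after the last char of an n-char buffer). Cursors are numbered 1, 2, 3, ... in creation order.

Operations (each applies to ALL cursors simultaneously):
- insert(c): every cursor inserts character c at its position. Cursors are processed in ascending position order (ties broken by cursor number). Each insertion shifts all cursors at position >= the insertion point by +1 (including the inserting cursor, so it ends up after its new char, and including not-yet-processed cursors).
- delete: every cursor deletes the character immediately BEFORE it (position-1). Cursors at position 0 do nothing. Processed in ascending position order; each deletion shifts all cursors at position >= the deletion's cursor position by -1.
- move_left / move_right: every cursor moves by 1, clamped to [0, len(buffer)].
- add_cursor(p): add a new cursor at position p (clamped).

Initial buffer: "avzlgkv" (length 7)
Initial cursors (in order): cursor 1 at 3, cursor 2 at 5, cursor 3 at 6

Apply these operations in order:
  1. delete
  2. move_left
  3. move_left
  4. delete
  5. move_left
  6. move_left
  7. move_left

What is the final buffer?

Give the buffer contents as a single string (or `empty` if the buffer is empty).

After op 1 (delete): buffer="avlv" (len 4), cursors c1@2 c2@3 c3@3, authorship ....
After op 2 (move_left): buffer="avlv" (len 4), cursors c1@1 c2@2 c3@2, authorship ....
After op 3 (move_left): buffer="avlv" (len 4), cursors c1@0 c2@1 c3@1, authorship ....
After op 4 (delete): buffer="vlv" (len 3), cursors c1@0 c2@0 c3@0, authorship ...
After op 5 (move_left): buffer="vlv" (len 3), cursors c1@0 c2@0 c3@0, authorship ...
After op 6 (move_left): buffer="vlv" (len 3), cursors c1@0 c2@0 c3@0, authorship ...
After op 7 (move_left): buffer="vlv" (len 3), cursors c1@0 c2@0 c3@0, authorship ...

Answer: vlv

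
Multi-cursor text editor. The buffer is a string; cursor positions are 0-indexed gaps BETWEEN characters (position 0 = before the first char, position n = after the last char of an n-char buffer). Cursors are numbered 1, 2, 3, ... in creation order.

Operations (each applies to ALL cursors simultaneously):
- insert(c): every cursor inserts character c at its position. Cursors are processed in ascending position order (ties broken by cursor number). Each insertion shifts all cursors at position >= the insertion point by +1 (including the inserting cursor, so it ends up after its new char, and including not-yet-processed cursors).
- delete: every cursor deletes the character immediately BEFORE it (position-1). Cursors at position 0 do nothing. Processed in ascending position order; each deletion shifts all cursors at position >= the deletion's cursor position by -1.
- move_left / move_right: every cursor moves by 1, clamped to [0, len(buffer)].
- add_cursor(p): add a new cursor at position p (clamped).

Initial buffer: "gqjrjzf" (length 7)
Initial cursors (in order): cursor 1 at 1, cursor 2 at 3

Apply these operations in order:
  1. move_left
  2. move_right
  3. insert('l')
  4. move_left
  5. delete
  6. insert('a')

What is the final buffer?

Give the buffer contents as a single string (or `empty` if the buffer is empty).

After op 1 (move_left): buffer="gqjrjzf" (len 7), cursors c1@0 c2@2, authorship .......
After op 2 (move_right): buffer="gqjrjzf" (len 7), cursors c1@1 c2@3, authorship .......
After op 3 (insert('l')): buffer="glqjlrjzf" (len 9), cursors c1@2 c2@5, authorship .1..2....
After op 4 (move_left): buffer="glqjlrjzf" (len 9), cursors c1@1 c2@4, authorship .1..2....
After op 5 (delete): buffer="lqlrjzf" (len 7), cursors c1@0 c2@2, authorship 1.2....
After op 6 (insert('a')): buffer="alqalrjzf" (len 9), cursors c1@1 c2@4, authorship 11.22....

Answer: alqalrjzf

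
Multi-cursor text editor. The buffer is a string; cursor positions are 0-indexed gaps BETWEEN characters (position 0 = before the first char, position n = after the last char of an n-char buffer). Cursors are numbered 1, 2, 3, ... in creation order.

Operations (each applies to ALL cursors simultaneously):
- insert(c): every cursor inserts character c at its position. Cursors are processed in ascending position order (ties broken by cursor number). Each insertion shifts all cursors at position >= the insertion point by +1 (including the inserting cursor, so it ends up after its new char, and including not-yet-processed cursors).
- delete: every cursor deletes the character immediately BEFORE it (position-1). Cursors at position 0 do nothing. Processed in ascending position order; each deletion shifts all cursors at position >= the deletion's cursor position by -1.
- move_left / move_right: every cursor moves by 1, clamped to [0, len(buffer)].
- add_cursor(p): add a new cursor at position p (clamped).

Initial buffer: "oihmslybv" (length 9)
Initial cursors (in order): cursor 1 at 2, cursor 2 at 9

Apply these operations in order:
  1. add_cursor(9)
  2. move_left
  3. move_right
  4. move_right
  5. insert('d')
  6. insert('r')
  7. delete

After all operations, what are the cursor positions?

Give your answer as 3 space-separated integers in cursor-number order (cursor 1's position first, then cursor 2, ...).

Answer: 4 12 12

Derivation:
After op 1 (add_cursor(9)): buffer="oihmslybv" (len 9), cursors c1@2 c2@9 c3@9, authorship .........
After op 2 (move_left): buffer="oihmslybv" (len 9), cursors c1@1 c2@8 c3@8, authorship .........
After op 3 (move_right): buffer="oihmslybv" (len 9), cursors c1@2 c2@9 c3@9, authorship .........
After op 4 (move_right): buffer="oihmslybv" (len 9), cursors c1@3 c2@9 c3@9, authorship .........
After op 5 (insert('d')): buffer="oihdmslybvdd" (len 12), cursors c1@4 c2@12 c3@12, authorship ...1......23
After op 6 (insert('r')): buffer="oihdrmslybvddrr" (len 15), cursors c1@5 c2@15 c3@15, authorship ...11......2323
After op 7 (delete): buffer="oihdmslybvdd" (len 12), cursors c1@4 c2@12 c3@12, authorship ...1......23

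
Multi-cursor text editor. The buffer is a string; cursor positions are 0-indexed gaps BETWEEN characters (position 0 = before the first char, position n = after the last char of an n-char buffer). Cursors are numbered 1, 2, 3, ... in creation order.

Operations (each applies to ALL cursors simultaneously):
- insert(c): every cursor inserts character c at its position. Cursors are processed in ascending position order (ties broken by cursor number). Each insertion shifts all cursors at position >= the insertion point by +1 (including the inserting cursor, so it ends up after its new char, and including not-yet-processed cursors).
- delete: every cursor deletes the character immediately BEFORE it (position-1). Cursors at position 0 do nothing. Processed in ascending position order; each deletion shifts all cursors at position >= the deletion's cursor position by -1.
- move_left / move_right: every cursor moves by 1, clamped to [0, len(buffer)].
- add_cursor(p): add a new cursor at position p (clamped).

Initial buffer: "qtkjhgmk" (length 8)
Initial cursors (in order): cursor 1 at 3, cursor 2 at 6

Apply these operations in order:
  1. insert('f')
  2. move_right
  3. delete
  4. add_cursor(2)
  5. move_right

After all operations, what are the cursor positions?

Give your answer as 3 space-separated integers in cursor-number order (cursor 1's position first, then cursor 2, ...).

After op 1 (insert('f')): buffer="qtkfjhgfmk" (len 10), cursors c1@4 c2@8, authorship ...1...2..
After op 2 (move_right): buffer="qtkfjhgfmk" (len 10), cursors c1@5 c2@9, authorship ...1...2..
After op 3 (delete): buffer="qtkfhgfk" (len 8), cursors c1@4 c2@7, authorship ...1..2.
After op 4 (add_cursor(2)): buffer="qtkfhgfk" (len 8), cursors c3@2 c1@4 c2@7, authorship ...1..2.
After op 5 (move_right): buffer="qtkfhgfk" (len 8), cursors c3@3 c1@5 c2@8, authorship ...1..2.

Answer: 5 8 3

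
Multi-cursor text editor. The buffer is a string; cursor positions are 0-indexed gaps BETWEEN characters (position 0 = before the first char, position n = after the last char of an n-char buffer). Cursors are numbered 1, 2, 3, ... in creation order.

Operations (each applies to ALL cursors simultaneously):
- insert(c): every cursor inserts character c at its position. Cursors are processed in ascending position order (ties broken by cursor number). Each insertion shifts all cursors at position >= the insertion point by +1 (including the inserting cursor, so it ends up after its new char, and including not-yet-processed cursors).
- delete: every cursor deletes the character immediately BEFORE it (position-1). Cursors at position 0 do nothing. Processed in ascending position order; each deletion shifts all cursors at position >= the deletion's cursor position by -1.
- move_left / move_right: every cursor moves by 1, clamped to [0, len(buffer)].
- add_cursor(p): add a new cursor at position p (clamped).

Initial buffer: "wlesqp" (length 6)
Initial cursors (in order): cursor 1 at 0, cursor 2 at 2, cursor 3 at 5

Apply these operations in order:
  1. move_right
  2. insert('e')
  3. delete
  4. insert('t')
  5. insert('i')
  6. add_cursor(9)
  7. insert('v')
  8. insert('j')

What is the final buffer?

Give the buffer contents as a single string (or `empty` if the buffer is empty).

Answer: wtivjletivjsqvjptivj

Derivation:
After op 1 (move_right): buffer="wlesqp" (len 6), cursors c1@1 c2@3 c3@6, authorship ......
After op 2 (insert('e')): buffer="weleesqpe" (len 9), cursors c1@2 c2@5 c3@9, authorship .1..2...3
After op 3 (delete): buffer="wlesqp" (len 6), cursors c1@1 c2@3 c3@6, authorship ......
After op 4 (insert('t')): buffer="wtletsqpt" (len 9), cursors c1@2 c2@5 c3@9, authorship .1..2...3
After op 5 (insert('i')): buffer="wtiletisqpti" (len 12), cursors c1@3 c2@7 c3@12, authorship .11..22...33
After op 6 (add_cursor(9)): buffer="wtiletisqpti" (len 12), cursors c1@3 c2@7 c4@9 c3@12, authorship .11..22...33
After op 7 (insert('v')): buffer="wtivletivsqvptiv" (len 16), cursors c1@4 c2@9 c4@12 c3@16, authorship .111..222..4.333
After op 8 (insert('j')): buffer="wtivjletivjsqvjptivj" (len 20), cursors c1@5 c2@11 c4@15 c3@20, authorship .1111..2222..44.3333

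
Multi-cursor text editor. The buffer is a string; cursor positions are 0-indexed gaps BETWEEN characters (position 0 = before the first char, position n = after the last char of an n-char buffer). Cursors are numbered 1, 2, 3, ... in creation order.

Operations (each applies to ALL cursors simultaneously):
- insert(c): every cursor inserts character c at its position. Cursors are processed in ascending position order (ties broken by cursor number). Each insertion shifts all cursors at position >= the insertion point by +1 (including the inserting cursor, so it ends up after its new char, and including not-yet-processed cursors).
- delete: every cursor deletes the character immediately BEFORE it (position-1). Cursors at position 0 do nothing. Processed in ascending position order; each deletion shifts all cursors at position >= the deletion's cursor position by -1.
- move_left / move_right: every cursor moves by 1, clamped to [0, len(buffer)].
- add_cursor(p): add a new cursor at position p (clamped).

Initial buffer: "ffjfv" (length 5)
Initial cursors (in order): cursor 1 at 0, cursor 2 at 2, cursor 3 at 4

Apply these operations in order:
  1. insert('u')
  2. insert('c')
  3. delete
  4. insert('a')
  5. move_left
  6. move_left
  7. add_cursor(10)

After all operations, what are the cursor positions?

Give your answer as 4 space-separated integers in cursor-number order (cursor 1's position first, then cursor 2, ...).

After op 1 (insert('u')): buffer="uffujfuv" (len 8), cursors c1@1 c2@4 c3@7, authorship 1..2..3.
After op 2 (insert('c')): buffer="ucffucjfucv" (len 11), cursors c1@2 c2@6 c3@10, authorship 11..22..33.
After op 3 (delete): buffer="uffujfuv" (len 8), cursors c1@1 c2@4 c3@7, authorship 1..2..3.
After op 4 (insert('a')): buffer="uaffuajfuav" (len 11), cursors c1@2 c2@6 c3@10, authorship 11..22..33.
After op 5 (move_left): buffer="uaffuajfuav" (len 11), cursors c1@1 c2@5 c3@9, authorship 11..22..33.
After op 6 (move_left): buffer="uaffuajfuav" (len 11), cursors c1@0 c2@4 c3@8, authorship 11..22..33.
After op 7 (add_cursor(10)): buffer="uaffuajfuav" (len 11), cursors c1@0 c2@4 c3@8 c4@10, authorship 11..22..33.

Answer: 0 4 8 10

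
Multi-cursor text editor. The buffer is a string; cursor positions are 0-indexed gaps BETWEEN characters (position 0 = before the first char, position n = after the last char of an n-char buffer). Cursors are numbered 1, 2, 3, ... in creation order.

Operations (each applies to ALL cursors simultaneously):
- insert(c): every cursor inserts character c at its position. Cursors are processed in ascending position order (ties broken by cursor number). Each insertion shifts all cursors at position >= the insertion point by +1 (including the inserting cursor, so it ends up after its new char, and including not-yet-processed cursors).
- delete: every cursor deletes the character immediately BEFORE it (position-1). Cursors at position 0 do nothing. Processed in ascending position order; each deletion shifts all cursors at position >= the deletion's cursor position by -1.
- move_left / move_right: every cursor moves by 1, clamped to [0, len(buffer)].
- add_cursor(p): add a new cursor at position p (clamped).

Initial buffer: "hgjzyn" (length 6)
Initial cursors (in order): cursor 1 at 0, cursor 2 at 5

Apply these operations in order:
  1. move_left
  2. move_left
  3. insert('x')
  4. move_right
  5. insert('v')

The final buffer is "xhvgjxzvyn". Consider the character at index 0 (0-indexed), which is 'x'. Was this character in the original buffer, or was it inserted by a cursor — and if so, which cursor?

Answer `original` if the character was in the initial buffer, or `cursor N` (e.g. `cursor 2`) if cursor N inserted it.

After op 1 (move_left): buffer="hgjzyn" (len 6), cursors c1@0 c2@4, authorship ......
After op 2 (move_left): buffer="hgjzyn" (len 6), cursors c1@0 c2@3, authorship ......
After op 3 (insert('x')): buffer="xhgjxzyn" (len 8), cursors c1@1 c2@5, authorship 1...2...
After op 4 (move_right): buffer="xhgjxzyn" (len 8), cursors c1@2 c2@6, authorship 1...2...
After op 5 (insert('v')): buffer="xhvgjxzvyn" (len 10), cursors c1@3 c2@8, authorship 1.1..2.2..
Authorship (.=original, N=cursor N): 1 . 1 . . 2 . 2 . .
Index 0: author = 1

Answer: cursor 1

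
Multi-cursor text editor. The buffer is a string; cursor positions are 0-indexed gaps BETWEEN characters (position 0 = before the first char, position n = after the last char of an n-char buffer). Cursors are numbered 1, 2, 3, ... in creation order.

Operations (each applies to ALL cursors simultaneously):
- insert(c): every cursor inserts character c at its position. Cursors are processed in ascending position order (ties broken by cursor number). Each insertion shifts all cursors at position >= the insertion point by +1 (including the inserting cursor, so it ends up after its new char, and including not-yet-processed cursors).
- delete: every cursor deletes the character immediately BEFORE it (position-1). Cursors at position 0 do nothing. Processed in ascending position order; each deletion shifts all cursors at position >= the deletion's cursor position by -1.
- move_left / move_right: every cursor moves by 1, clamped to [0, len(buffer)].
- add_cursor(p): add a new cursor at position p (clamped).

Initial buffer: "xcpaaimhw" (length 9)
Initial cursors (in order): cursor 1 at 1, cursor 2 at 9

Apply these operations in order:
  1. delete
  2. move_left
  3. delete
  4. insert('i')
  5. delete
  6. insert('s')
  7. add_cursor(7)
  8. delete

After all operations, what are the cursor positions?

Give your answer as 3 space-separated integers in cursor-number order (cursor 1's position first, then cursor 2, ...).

Answer: 0 4 4

Derivation:
After op 1 (delete): buffer="cpaaimh" (len 7), cursors c1@0 c2@7, authorship .......
After op 2 (move_left): buffer="cpaaimh" (len 7), cursors c1@0 c2@6, authorship .......
After op 3 (delete): buffer="cpaaih" (len 6), cursors c1@0 c2@5, authorship ......
After op 4 (insert('i')): buffer="icpaaiih" (len 8), cursors c1@1 c2@7, authorship 1.....2.
After op 5 (delete): buffer="cpaaih" (len 6), cursors c1@0 c2@5, authorship ......
After op 6 (insert('s')): buffer="scpaaish" (len 8), cursors c1@1 c2@7, authorship 1.....2.
After op 7 (add_cursor(7)): buffer="scpaaish" (len 8), cursors c1@1 c2@7 c3@7, authorship 1.....2.
After op 8 (delete): buffer="cpaah" (len 5), cursors c1@0 c2@4 c3@4, authorship .....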